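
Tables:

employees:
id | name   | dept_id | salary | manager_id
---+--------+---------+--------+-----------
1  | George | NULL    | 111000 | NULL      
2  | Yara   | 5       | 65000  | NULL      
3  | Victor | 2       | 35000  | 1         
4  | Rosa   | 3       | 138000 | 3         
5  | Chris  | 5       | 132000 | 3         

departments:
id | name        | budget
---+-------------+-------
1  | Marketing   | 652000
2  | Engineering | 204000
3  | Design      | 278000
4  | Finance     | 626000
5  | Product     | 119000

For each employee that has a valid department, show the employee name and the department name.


INNER JOIN keeps only employees rows whose dept_id matches an id in departments. Walk through each employee:
  - employee 1 (George): dept_id=NULL, no match -> dropped
  - employee 2 (Yara): dept_id=5 -> matches Product
  - employee 3 (Victor): dept_id=2 -> matches Engineering
  - employee 4 (Rosa): dept_id=3 -> matches Design
  - employee 5 (Chris): dept_id=5 -> matches Product
So 1 of 5 rows is dropped.

SQL:
SELECT a.name, b.name AS department
FROM employees a
INNER JOIN departments b ON a.dept_id = b.id

Result:
name   | department 
-------+------------
Yara   | Product    
Victor | Engineering
Rosa   | Design     
Chris  | Product    


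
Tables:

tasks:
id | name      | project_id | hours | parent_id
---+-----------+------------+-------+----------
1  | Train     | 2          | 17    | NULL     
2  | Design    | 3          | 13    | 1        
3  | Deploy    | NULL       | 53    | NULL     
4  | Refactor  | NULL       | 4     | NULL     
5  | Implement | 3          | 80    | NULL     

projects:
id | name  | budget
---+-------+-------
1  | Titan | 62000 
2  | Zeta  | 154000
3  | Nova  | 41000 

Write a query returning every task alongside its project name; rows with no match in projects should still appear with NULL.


LEFT JOIN keeps every row from tasks (the left table); where project_id has no match in projects, the project columns become NULL. Walk through each task:
  - task 1 (Train): project_id=2 -> matches Zeta
  - task 2 (Design): project_id=3 -> matches Nova
  - task 3 (Deploy): project_id=NULL, no match -> kept with NULL
  - task 4 (Refactor): project_id=NULL, no match -> kept with NULL
  - task 5 (Implement): project_id=3 -> matches Nova
All 5 rows appear; 2 have NULL project.

SQL:
SELECT a.name, b.name AS project
FROM tasks a
LEFT JOIN projects b ON a.project_id = b.id

Result:
name      | project
----------+--------
Train     | Zeta   
Design    | Nova   
Deploy    | NULL   
Refactor  | NULL   
Implement | Nova   


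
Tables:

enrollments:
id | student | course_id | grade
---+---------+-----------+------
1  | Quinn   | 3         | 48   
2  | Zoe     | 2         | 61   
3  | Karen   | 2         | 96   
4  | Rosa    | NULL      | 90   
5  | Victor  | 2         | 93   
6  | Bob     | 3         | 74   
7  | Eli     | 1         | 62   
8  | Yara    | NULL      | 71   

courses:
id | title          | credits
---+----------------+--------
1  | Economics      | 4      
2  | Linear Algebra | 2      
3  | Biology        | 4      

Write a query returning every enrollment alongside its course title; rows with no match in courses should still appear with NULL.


LEFT JOIN keeps every row from enrollments (the left table); where course_id has no match in courses, the course columns become NULL. Walk through each enrollment:
  - enrollment 1 (Quinn): course_id=3 -> matches Biology
  - enrollment 2 (Zoe): course_id=2 -> matches Linear Algebra
  - enrollment 3 (Karen): course_id=2 -> matches Linear Algebra
  - enrollment 4 (Rosa): course_id=NULL, no match -> kept with NULL
  - enrollment 5 (Victor): course_id=2 -> matches Linear Algebra
  - enrollment 6 (Bob): course_id=3 -> matches Biology
  - enrollment 7 (Eli): course_id=1 -> matches Economics
  - enrollment 8 (Yara): course_id=NULL, no match -> kept with NULL
All 8 rows appear; 2 have NULL course.

SQL:
SELECT a.student, b.title AS course
FROM enrollments a
LEFT JOIN courses b ON a.course_id = b.id

Result:
student | course        
--------+---------------
Quinn   | Biology       
Zoe     | Linear Algebra
Karen   | Linear Algebra
Rosa    | NULL          
Victor  | Linear Algebra
Bob     | Biology       
Eli     | Economics     
Yara    | NULL          


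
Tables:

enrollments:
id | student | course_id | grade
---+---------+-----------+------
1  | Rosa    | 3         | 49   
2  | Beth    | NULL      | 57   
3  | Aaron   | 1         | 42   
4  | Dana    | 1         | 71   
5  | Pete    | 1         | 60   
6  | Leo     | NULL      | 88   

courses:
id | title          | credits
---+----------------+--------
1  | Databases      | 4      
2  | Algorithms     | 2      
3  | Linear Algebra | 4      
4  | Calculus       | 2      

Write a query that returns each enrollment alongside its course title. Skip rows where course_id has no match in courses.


INNER JOIN keeps only enrollments rows whose course_id matches an id in courses. Walk through each enrollment:
  - enrollment 1 (Rosa): course_id=3 -> matches Linear Algebra
  - enrollment 2 (Beth): course_id=NULL, no match -> dropped
  - enrollment 3 (Aaron): course_id=1 -> matches Databases
  - enrollment 4 (Dana): course_id=1 -> matches Databases
  - enrollment 5 (Pete): course_id=1 -> matches Databases
  - enrollment 6 (Leo): course_id=NULL, no match -> dropped
So 2 of 6 rows are dropped.

SQL:
SELECT a.student, b.title AS course
FROM enrollments a
INNER JOIN courses b ON a.course_id = b.id

Result:
student | course        
--------+---------------
Rosa    | Linear Algebra
Aaron   | Databases     
Dana    | Databases     
Pete    | Databases     


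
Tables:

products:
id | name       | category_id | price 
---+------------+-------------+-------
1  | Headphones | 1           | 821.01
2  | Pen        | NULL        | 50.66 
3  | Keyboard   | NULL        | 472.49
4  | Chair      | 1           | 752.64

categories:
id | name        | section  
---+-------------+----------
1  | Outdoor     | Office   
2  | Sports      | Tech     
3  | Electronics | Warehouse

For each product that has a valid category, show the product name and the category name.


INNER JOIN keeps only products rows whose category_id matches an id in categories. Walk through each product:
  - product 1 (Headphones): category_id=1 -> matches Outdoor
  - product 2 (Pen): category_id=NULL, no match -> dropped
  - product 3 (Keyboard): category_id=NULL, no match -> dropped
  - product 4 (Chair): category_id=1 -> matches Outdoor
So 2 of 4 rows are dropped.

SQL:
SELECT a.name, b.name AS category
FROM products a
INNER JOIN categories b ON a.category_id = b.id

Result:
name       | category
-----------+---------
Headphones | Outdoor 
Chair      | Outdoor 


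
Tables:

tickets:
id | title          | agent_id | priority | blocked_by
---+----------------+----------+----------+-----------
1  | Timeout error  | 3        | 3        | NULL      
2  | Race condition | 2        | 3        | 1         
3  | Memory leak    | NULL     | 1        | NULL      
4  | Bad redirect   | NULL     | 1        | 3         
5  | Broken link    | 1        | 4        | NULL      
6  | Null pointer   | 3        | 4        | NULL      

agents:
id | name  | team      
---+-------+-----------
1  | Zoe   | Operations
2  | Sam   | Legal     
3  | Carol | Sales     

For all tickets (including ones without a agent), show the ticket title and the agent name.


LEFT JOIN keeps every row from tickets (the left table); where agent_id has no match in agents, the agent columns become NULL. Walk through each ticket:
  - ticket 1 (Timeout error): agent_id=3 -> matches Carol
  - ticket 2 (Race condition): agent_id=2 -> matches Sam
  - ticket 3 (Memory leak): agent_id=NULL, no match -> kept with NULL
  - ticket 4 (Bad redirect): agent_id=NULL, no match -> kept with NULL
  - ticket 5 (Broken link): agent_id=1 -> matches Zoe
  - ticket 6 (Null pointer): agent_id=3 -> matches Carol
All 6 rows appear; 2 have NULL agent.

SQL:
SELECT a.title, b.name AS agent
FROM tickets a
LEFT JOIN agents b ON a.agent_id = b.id

Result:
title          | agent
---------------+------
Timeout error  | Carol
Race condition | Sam  
Memory leak    | NULL 
Bad redirect   | NULL 
Broken link    | Zoe  
Null pointer   | Carol


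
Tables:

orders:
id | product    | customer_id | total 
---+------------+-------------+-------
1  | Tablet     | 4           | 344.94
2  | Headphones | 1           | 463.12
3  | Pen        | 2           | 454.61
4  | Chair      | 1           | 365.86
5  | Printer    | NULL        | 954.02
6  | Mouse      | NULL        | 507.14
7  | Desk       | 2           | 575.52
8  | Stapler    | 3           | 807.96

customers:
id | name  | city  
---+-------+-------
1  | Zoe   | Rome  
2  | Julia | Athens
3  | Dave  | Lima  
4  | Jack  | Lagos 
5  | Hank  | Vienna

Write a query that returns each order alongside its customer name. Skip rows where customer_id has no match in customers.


INNER JOIN keeps only orders rows whose customer_id matches an id in customers. Walk through each order:
  - order 1 (Tablet): customer_id=4 -> matches Jack
  - order 2 (Headphones): customer_id=1 -> matches Zoe
  - order 3 (Pen): customer_id=2 -> matches Julia
  - order 4 (Chair): customer_id=1 -> matches Zoe
  - order 5 (Printer): customer_id=NULL, no match -> dropped
  - order 6 (Mouse): customer_id=NULL, no match -> dropped
  - order 7 (Desk): customer_id=2 -> matches Julia
  - order 8 (Stapler): customer_id=3 -> matches Dave
So 2 of 8 rows are dropped.

SQL:
SELECT a.product, b.name AS customer
FROM orders a
INNER JOIN customers b ON a.customer_id = b.id

Result:
product    | customer
-----------+---------
Tablet     | Jack    
Headphones | Zoe     
Pen        | Julia   
Chair      | Zoe     
Desk       | Julia   
Stapler    | Dave    


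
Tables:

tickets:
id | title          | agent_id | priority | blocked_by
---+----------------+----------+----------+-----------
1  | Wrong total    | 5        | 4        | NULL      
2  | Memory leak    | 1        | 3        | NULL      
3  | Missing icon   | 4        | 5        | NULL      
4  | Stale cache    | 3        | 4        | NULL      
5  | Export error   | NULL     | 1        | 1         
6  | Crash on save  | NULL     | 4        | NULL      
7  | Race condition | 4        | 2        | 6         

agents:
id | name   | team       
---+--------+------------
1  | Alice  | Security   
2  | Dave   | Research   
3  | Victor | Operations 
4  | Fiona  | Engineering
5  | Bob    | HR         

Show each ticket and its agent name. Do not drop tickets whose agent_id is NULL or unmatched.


LEFT JOIN keeps every row from tickets (the left table); where agent_id has no match in agents, the agent columns become NULL. Walk through each ticket:
  - ticket 1 (Wrong total): agent_id=5 -> matches Bob
  - ticket 2 (Memory leak): agent_id=1 -> matches Alice
  - ticket 3 (Missing icon): agent_id=4 -> matches Fiona
  - ticket 4 (Stale cache): agent_id=3 -> matches Victor
  - ticket 5 (Export error): agent_id=NULL, no match -> kept with NULL
  - ticket 6 (Crash on save): agent_id=NULL, no match -> kept with NULL
  - ticket 7 (Race condition): agent_id=4 -> matches Fiona
All 7 rows appear; 2 have NULL agent.

SQL:
SELECT a.title, b.name AS agent
FROM tickets a
LEFT JOIN agents b ON a.agent_id = b.id

Result:
title          | agent 
---------------+-------
Wrong total    | Bob   
Memory leak    | Alice 
Missing icon   | Fiona 
Stale cache    | Victor
Export error   | NULL  
Crash on save  | NULL  
Race condition | Fiona 


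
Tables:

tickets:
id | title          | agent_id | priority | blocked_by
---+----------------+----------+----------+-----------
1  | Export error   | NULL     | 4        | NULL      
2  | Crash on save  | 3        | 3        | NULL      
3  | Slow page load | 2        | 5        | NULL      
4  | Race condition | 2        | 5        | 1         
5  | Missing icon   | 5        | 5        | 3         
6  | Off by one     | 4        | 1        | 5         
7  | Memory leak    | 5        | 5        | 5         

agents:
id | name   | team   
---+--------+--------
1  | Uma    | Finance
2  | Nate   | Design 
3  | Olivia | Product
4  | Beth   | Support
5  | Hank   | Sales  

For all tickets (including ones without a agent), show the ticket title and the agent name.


LEFT JOIN keeps every row from tickets (the left table); where agent_id has no match in agents, the agent columns become NULL. Walk through each ticket:
  - ticket 1 (Export error): agent_id=NULL, no match -> kept with NULL
  - ticket 2 (Crash on save): agent_id=3 -> matches Olivia
  - ticket 3 (Slow page load): agent_id=2 -> matches Nate
  - ticket 4 (Race condition): agent_id=2 -> matches Nate
  - ticket 5 (Missing icon): agent_id=5 -> matches Hank
  - ticket 6 (Off by one): agent_id=4 -> matches Beth
  - ticket 7 (Memory leak): agent_id=5 -> matches Hank
All 7 rows appear; 1 has NULL agent.

SQL:
SELECT a.title, b.name AS agent
FROM tickets a
LEFT JOIN agents b ON a.agent_id = b.id

Result:
title          | agent 
---------------+-------
Export error   | NULL  
Crash on save  | Olivia
Slow page load | Nate  
Race condition | Nate  
Missing icon   | Hank  
Off by one     | Beth  
Memory leak    | Hank  


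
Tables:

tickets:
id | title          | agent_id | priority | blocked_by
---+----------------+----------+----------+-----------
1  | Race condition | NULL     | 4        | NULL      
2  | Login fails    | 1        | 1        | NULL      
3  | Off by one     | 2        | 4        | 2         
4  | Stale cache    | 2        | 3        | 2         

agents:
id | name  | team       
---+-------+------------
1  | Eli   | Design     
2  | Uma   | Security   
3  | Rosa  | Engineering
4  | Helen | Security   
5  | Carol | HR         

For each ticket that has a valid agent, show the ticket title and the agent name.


INNER JOIN keeps only tickets rows whose agent_id matches an id in agents. Walk through each ticket:
  - ticket 1 (Race condition): agent_id=NULL, no match -> dropped
  - ticket 2 (Login fails): agent_id=1 -> matches Eli
  - ticket 3 (Off by one): agent_id=2 -> matches Uma
  - ticket 4 (Stale cache): agent_id=2 -> matches Uma
So 1 of 4 rows is dropped.

SQL:
SELECT a.title, b.name AS agent
FROM tickets a
INNER JOIN agents b ON a.agent_id = b.id

Result:
title       | agent
------------+------
Login fails | Eli  
Off by one  | Uma  
Stale cache | Uma  


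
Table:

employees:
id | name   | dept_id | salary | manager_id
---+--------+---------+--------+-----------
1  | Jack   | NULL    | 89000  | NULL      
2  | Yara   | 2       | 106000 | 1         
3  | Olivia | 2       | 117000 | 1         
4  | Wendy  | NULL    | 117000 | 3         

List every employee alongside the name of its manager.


This is a self-join: employees is joined to a second copy of itself, matching each row's manager_id to another row's id. Use LEFT JOIN so rows with manager_id=NULL are kept.
  - employee 1 (Jack): manager_id=NULL -> NULL
  - employee 2 (Yara): manager_id=1 -> Jack
  - employee 3 (Olivia): manager_id=1 -> Jack
  - employee 4 (Wendy): manager_id=3 -> Olivia

SQL:
SELECT a.name AS item, b.name AS manager
FROM employees a
LEFT JOIN employees b ON a.manager_id = b.id

Result:
item   | manager
-------+--------
Jack   | NULL   
Yara   | Jack   
Olivia | Jack   
Wendy  | Olivia 


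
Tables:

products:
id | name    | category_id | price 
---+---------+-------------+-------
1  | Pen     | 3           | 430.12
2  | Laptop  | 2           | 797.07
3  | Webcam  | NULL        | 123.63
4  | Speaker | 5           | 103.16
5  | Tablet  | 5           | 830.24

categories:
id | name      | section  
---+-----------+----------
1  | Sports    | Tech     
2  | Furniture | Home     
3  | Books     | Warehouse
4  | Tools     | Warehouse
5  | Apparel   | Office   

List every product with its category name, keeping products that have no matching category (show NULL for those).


LEFT JOIN keeps every row from products (the left table); where category_id has no match in categories, the category columns become NULL. Walk through each product:
  - product 1 (Pen): category_id=3 -> matches Books
  - product 2 (Laptop): category_id=2 -> matches Furniture
  - product 3 (Webcam): category_id=NULL, no match -> kept with NULL
  - product 4 (Speaker): category_id=5 -> matches Apparel
  - product 5 (Tablet): category_id=5 -> matches Apparel
All 5 rows appear; 1 has NULL category.

SQL:
SELECT a.name, b.name AS category
FROM products a
LEFT JOIN categories b ON a.category_id = b.id

Result:
name    | category 
--------+----------
Pen     | Books    
Laptop  | Furniture
Webcam  | NULL     
Speaker | Apparel  
Tablet  | Apparel  


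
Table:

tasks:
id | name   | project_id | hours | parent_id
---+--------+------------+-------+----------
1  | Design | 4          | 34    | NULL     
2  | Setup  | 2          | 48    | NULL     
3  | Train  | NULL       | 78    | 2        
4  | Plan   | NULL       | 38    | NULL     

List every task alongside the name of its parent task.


This is a self-join: tasks is joined to a second copy of itself, matching each row's parent_id to another row's id. Use LEFT JOIN so rows with parent_id=NULL are kept.
  - task 1 (Design): parent_id=NULL -> NULL
  - task 2 (Setup): parent_id=NULL -> NULL
  - task 3 (Train): parent_id=2 -> Setup
  - task 4 (Plan): parent_id=NULL -> NULL

SQL:
SELECT a.name AS item, b.name AS parent
FROM tasks a
LEFT JOIN tasks b ON a.parent_id = b.id

Result:
item   | parent
-------+-------
Design | NULL  
Setup  | NULL  
Train  | Setup 
Plan   | NULL  


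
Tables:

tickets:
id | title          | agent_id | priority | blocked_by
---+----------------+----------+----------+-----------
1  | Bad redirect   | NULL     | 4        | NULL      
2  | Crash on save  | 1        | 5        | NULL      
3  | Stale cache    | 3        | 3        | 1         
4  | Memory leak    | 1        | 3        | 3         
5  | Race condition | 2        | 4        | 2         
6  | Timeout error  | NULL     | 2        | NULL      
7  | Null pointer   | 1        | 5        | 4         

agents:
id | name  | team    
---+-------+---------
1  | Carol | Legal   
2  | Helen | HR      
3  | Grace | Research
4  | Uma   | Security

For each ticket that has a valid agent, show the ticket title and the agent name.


INNER JOIN keeps only tickets rows whose agent_id matches an id in agents. Walk through each ticket:
  - ticket 1 (Bad redirect): agent_id=NULL, no match -> dropped
  - ticket 2 (Crash on save): agent_id=1 -> matches Carol
  - ticket 3 (Stale cache): agent_id=3 -> matches Grace
  - ticket 4 (Memory leak): agent_id=1 -> matches Carol
  - ticket 5 (Race condition): agent_id=2 -> matches Helen
  - ticket 6 (Timeout error): agent_id=NULL, no match -> dropped
  - ticket 7 (Null pointer): agent_id=1 -> matches Carol
So 2 of 7 rows are dropped.

SQL:
SELECT a.title, b.name AS agent
FROM tickets a
INNER JOIN agents b ON a.agent_id = b.id

Result:
title          | agent
---------------+------
Crash on save  | Carol
Stale cache    | Grace
Memory leak    | Carol
Race condition | Helen
Null pointer   | Carol


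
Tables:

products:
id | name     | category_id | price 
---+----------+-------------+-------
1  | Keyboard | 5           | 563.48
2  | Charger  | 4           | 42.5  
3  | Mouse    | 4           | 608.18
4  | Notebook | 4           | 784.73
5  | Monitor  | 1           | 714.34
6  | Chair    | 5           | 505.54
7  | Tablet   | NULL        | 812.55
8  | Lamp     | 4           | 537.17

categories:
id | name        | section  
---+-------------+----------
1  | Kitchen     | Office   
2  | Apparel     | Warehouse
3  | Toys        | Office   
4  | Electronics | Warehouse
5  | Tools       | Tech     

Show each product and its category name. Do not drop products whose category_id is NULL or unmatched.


LEFT JOIN keeps every row from products (the left table); where category_id has no match in categories, the category columns become NULL. Walk through each product:
  - product 1 (Keyboard): category_id=5 -> matches Tools
  - product 2 (Charger): category_id=4 -> matches Electronics
  - product 3 (Mouse): category_id=4 -> matches Electronics
  - product 4 (Notebook): category_id=4 -> matches Electronics
  - product 5 (Monitor): category_id=1 -> matches Kitchen
  - product 6 (Chair): category_id=5 -> matches Tools
  - product 7 (Tablet): category_id=NULL, no match -> kept with NULL
  - product 8 (Lamp): category_id=4 -> matches Electronics
All 8 rows appear; 1 has NULL category.

SQL:
SELECT a.name, b.name AS category
FROM products a
LEFT JOIN categories b ON a.category_id = b.id

Result:
name     | category   
---------+------------
Keyboard | Tools      
Charger  | Electronics
Mouse    | Electronics
Notebook | Electronics
Monitor  | Kitchen    
Chair    | Tools      
Tablet   | NULL       
Lamp     | Electronics


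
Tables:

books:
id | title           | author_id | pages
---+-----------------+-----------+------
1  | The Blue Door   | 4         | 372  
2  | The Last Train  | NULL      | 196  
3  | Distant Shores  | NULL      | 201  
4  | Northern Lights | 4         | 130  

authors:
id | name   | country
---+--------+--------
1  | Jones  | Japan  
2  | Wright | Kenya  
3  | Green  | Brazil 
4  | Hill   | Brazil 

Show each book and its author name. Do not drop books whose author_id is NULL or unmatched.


LEFT JOIN keeps every row from books (the left table); where author_id has no match in authors, the author columns become NULL. Walk through each book:
  - book 1 (The Blue Door): author_id=4 -> matches Hill
  - book 2 (The Last Train): author_id=NULL, no match -> kept with NULL
  - book 3 (Distant Shores): author_id=NULL, no match -> kept with NULL
  - book 4 (Northern Lights): author_id=4 -> matches Hill
All 4 rows appear; 2 have NULL author.

SQL:
SELECT a.title, b.name AS author
FROM books a
LEFT JOIN authors b ON a.author_id = b.id

Result:
title           | author
----------------+-------
The Blue Door   | Hill  
The Last Train  | NULL  
Distant Shores  | NULL  
Northern Lights | Hill  


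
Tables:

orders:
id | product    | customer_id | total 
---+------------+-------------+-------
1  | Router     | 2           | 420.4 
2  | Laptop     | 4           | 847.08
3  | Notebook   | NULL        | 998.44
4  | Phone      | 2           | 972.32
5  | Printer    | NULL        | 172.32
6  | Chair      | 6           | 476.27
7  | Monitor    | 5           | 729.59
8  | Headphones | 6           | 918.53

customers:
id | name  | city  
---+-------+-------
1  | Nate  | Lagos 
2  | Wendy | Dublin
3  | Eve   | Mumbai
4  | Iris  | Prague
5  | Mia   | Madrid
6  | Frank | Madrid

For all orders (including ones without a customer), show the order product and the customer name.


LEFT JOIN keeps every row from orders (the left table); where customer_id has no match in customers, the customer columns become NULL. Walk through each order:
  - order 1 (Router): customer_id=2 -> matches Wendy
  - order 2 (Laptop): customer_id=4 -> matches Iris
  - order 3 (Notebook): customer_id=NULL, no match -> kept with NULL
  - order 4 (Phone): customer_id=2 -> matches Wendy
  - order 5 (Printer): customer_id=NULL, no match -> kept with NULL
  - order 6 (Chair): customer_id=6 -> matches Frank
  - order 7 (Monitor): customer_id=5 -> matches Mia
  - order 8 (Headphones): customer_id=6 -> matches Frank
All 8 rows appear; 2 have NULL customer.

SQL:
SELECT a.product, b.name AS customer
FROM orders a
LEFT JOIN customers b ON a.customer_id = b.id

Result:
product    | customer
-----------+---------
Router     | Wendy   
Laptop     | Iris    
Notebook   | NULL    
Phone      | Wendy   
Printer    | NULL    
Chair      | Frank   
Monitor    | Mia     
Headphones | Frank   


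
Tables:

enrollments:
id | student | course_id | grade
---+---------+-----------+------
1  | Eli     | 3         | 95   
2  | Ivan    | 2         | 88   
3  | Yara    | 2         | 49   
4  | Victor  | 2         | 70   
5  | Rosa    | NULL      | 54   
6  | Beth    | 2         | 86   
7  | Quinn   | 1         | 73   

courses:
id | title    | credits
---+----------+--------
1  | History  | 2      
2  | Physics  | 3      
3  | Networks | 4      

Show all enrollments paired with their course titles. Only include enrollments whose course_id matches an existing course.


INNER JOIN keeps only enrollments rows whose course_id matches an id in courses. Walk through each enrollment:
  - enrollment 1 (Eli): course_id=3 -> matches Networks
  - enrollment 2 (Ivan): course_id=2 -> matches Physics
  - enrollment 3 (Yara): course_id=2 -> matches Physics
  - enrollment 4 (Victor): course_id=2 -> matches Physics
  - enrollment 5 (Rosa): course_id=NULL, no match -> dropped
  - enrollment 6 (Beth): course_id=2 -> matches Physics
  - enrollment 7 (Quinn): course_id=1 -> matches History
So 1 of 7 rows is dropped.

SQL:
SELECT a.student, b.title AS course
FROM enrollments a
INNER JOIN courses b ON a.course_id = b.id

Result:
student | course  
--------+---------
Eli     | Networks
Ivan    | Physics 
Yara    | Physics 
Victor  | Physics 
Beth    | Physics 
Quinn   | History 


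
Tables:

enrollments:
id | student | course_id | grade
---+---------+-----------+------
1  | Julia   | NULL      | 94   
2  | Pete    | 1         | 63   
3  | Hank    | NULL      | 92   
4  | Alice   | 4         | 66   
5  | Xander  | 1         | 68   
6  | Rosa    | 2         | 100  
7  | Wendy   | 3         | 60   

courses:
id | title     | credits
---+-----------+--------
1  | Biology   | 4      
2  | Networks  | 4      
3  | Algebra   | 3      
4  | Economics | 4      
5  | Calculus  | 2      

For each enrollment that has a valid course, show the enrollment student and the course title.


INNER JOIN keeps only enrollments rows whose course_id matches an id in courses. Walk through each enrollment:
  - enrollment 1 (Julia): course_id=NULL, no match -> dropped
  - enrollment 2 (Pete): course_id=1 -> matches Biology
  - enrollment 3 (Hank): course_id=NULL, no match -> dropped
  - enrollment 4 (Alice): course_id=4 -> matches Economics
  - enrollment 5 (Xander): course_id=1 -> matches Biology
  - enrollment 6 (Rosa): course_id=2 -> matches Networks
  - enrollment 7 (Wendy): course_id=3 -> matches Algebra
So 2 of 7 rows are dropped.

SQL:
SELECT a.student, b.title AS course
FROM enrollments a
INNER JOIN courses b ON a.course_id = b.id

Result:
student | course   
--------+----------
Pete    | Biology  
Alice   | Economics
Xander  | Biology  
Rosa    | Networks 
Wendy   | Algebra  


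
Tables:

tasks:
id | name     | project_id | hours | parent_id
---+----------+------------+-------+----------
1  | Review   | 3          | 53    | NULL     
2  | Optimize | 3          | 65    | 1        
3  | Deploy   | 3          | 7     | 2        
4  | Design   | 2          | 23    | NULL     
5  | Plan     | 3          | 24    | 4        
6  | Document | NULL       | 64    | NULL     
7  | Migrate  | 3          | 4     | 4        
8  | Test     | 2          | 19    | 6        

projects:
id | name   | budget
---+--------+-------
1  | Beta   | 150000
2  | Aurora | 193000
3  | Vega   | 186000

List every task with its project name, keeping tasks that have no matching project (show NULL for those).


LEFT JOIN keeps every row from tasks (the left table); where project_id has no match in projects, the project columns become NULL. Walk through each task:
  - task 1 (Review): project_id=3 -> matches Vega
  - task 2 (Optimize): project_id=3 -> matches Vega
  - task 3 (Deploy): project_id=3 -> matches Vega
  - task 4 (Design): project_id=2 -> matches Aurora
  - task 5 (Plan): project_id=3 -> matches Vega
  - task 6 (Document): project_id=NULL, no match -> kept with NULL
  - task 7 (Migrate): project_id=3 -> matches Vega
  - task 8 (Test): project_id=2 -> matches Aurora
All 8 rows appear; 1 has NULL project.

SQL:
SELECT a.name, b.name AS project
FROM tasks a
LEFT JOIN projects b ON a.project_id = b.id

Result:
name     | project
---------+--------
Review   | Vega   
Optimize | Vega   
Deploy   | Vega   
Design   | Aurora 
Plan     | Vega   
Document | NULL   
Migrate  | Vega   
Test     | Aurora 


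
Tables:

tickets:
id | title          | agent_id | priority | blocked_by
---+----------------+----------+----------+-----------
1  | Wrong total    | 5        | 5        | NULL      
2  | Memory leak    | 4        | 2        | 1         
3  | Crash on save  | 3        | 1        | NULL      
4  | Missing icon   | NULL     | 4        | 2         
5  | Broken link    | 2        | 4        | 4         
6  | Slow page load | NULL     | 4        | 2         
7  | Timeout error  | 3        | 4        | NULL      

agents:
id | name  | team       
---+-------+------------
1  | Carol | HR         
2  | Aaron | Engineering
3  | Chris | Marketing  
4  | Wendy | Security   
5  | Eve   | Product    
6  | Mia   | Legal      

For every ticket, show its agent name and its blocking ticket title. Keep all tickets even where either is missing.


Two LEFT JOINs from the same base table tickets: one to agents via agent_id, one to tickets itself via blocked_by. Both are LEFT so every ticket is preserved.
Match against agents:
  - ticket 1 (Wrong total): agent_id=5 -> matches Eve
  - ticket 2 (Memory leak): agent_id=4 -> matches Wendy
  - ticket 3 (Crash on save): agent_id=3 -> matches Chris
  - ticket 4 (Missing icon): agent_id=NULL, no match -> kept with NULL
  - ticket 5 (Broken link): agent_id=2 -> matches Aaron
  - ticket 6 (Slow page load): agent_id=NULL, no match -> kept with NULL
  - ticket 7 (Timeout error): agent_id=3 -> matches Chris
Match against tickets (self):
  - ticket 1 (Wrong total): blocked_by=NULL -> NULL
  - ticket 2 (Memory leak): blocked_by=1 -> Wrong total
  - ticket 3 (Crash on save): blocked_by=NULL -> NULL
  - ticket 4 (Missing icon): blocked_by=2 -> Memory leak
  - ticket 5 (Broken link): blocked_by=4 -> Missing icon
  - ticket 6 (Slow page load): blocked_by=2 -> Memory leak
  - ticket 7 (Timeout error): blocked_by=NULL -> NULL

SQL:
SELECT a.title, b.name AS agent, c.title AS blocked_by
FROM tickets a
LEFT JOIN agents b ON a.agent_id = b.id
LEFT JOIN tickets c ON a.blocked_by = c.id

Result:
title          | agent | blocked_by  
---------------+-------+-------------
Wrong total    | Eve   | NULL        
Memory leak    | Wendy | Wrong total 
Crash on save  | Chris | NULL        
Missing icon   | NULL  | Memory leak 
Broken link    | Aaron | Missing icon
Slow page load | NULL  | Memory leak 
Timeout error  | Chris | NULL        


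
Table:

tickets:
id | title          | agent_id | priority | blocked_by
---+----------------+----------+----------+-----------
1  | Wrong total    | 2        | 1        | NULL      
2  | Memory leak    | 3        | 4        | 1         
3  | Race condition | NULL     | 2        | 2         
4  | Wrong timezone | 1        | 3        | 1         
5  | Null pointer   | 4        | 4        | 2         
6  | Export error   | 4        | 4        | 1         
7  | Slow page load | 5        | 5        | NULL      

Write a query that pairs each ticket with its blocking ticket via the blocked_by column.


This is a self-join: tickets is joined to a second copy of itself, matching each row's blocked_by to another row's id. Use LEFT JOIN so rows with blocked_by=NULL are kept.
  - ticket 1 (Wrong total): blocked_by=NULL -> NULL
  - ticket 2 (Memory leak): blocked_by=1 -> Wrong total
  - ticket 3 (Race condition): blocked_by=2 -> Memory leak
  - ticket 4 (Wrong timezone): blocked_by=1 -> Wrong total
  - ticket 5 (Null pointer): blocked_by=2 -> Memory leak
  - ticket 6 (Export error): blocked_by=1 -> Wrong total
  - ticket 7 (Slow page load): blocked_by=NULL -> NULL

SQL:
SELECT a.title AS item, b.title AS blocked_by
FROM tickets a
LEFT JOIN tickets b ON a.blocked_by = b.id

Result:
item           | blocked_by 
---------------+------------
Wrong total    | NULL       
Memory leak    | Wrong total
Race condition | Memory leak
Wrong timezone | Wrong total
Null pointer   | Memory leak
Export error   | Wrong total
Slow page load | NULL       


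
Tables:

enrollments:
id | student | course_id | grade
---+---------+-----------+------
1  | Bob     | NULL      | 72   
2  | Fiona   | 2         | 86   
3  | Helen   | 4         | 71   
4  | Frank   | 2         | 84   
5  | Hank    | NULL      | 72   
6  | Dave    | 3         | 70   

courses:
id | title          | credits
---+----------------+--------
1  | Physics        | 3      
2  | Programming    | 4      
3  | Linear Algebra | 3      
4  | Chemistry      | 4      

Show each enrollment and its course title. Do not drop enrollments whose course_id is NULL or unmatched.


LEFT JOIN keeps every row from enrollments (the left table); where course_id has no match in courses, the course columns become NULL. Walk through each enrollment:
  - enrollment 1 (Bob): course_id=NULL, no match -> kept with NULL
  - enrollment 2 (Fiona): course_id=2 -> matches Programming
  - enrollment 3 (Helen): course_id=4 -> matches Chemistry
  - enrollment 4 (Frank): course_id=2 -> matches Programming
  - enrollment 5 (Hank): course_id=NULL, no match -> kept with NULL
  - enrollment 6 (Dave): course_id=3 -> matches Linear Algebra
All 6 rows appear; 2 have NULL course.

SQL:
SELECT a.student, b.title AS course
FROM enrollments a
LEFT JOIN courses b ON a.course_id = b.id

Result:
student | course        
--------+---------------
Bob     | NULL          
Fiona   | Programming   
Helen   | Chemistry     
Frank   | Programming   
Hank    | NULL          
Dave    | Linear Algebra


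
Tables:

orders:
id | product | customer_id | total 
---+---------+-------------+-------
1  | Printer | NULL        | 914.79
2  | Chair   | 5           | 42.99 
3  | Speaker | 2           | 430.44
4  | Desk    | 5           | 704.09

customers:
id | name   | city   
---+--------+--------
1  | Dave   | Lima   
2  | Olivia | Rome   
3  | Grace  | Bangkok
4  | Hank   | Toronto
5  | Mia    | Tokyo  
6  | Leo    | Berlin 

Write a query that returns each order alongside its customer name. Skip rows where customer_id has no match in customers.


INNER JOIN keeps only orders rows whose customer_id matches an id in customers. Walk through each order:
  - order 1 (Printer): customer_id=NULL, no match -> dropped
  - order 2 (Chair): customer_id=5 -> matches Mia
  - order 3 (Speaker): customer_id=2 -> matches Olivia
  - order 4 (Desk): customer_id=5 -> matches Mia
So 1 of 4 rows is dropped.

SQL:
SELECT a.product, b.name AS customer
FROM orders a
INNER JOIN customers b ON a.customer_id = b.id

Result:
product | customer
--------+---------
Chair   | Mia     
Speaker | Olivia  
Desk    | Mia     


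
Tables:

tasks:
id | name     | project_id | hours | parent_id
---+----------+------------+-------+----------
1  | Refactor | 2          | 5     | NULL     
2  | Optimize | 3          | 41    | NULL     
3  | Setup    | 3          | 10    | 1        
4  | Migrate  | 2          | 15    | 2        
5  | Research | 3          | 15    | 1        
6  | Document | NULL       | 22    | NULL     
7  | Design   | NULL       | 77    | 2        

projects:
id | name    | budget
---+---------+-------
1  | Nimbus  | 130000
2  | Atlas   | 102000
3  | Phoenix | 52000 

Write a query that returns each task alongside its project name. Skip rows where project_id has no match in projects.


INNER JOIN keeps only tasks rows whose project_id matches an id in projects. Walk through each task:
  - task 1 (Refactor): project_id=2 -> matches Atlas
  - task 2 (Optimize): project_id=3 -> matches Phoenix
  - task 3 (Setup): project_id=3 -> matches Phoenix
  - task 4 (Migrate): project_id=2 -> matches Atlas
  - task 5 (Research): project_id=3 -> matches Phoenix
  - task 6 (Document): project_id=NULL, no match -> dropped
  - task 7 (Design): project_id=NULL, no match -> dropped
So 2 of 7 rows are dropped.

SQL:
SELECT a.name, b.name AS project
FROM tasks a
INNER JOIN projects b ON a.project_id = b.id

Result:
name     | project
---------+--------
Refactor | Atlas  
Optimize | Phoenix
Setup    | Phoenix
Migrate  | Atlas  
Research | Phoenix


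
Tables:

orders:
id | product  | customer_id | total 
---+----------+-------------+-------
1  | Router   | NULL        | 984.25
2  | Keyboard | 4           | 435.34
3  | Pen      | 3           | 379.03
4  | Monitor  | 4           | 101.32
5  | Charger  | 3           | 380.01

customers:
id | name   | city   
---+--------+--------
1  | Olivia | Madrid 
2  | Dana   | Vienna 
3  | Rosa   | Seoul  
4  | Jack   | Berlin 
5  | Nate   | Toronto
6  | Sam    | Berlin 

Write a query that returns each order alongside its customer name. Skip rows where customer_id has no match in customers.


INNER JOIN keeps only orders rows whose customer_id matches an id in customers. Walk through each order:
  - order 1 (Router): customer_id=NULL, no match -> dropped
  - order 2 (Keyboard): customer_id=4 -> matches Jack
  - order 3 (Pen): customer_id=3 -> matches Rosa
  - order 4 (Monitor): customer_id=4 -> matches Jack
  - order 5 (Charger): customer_id=3 -> matches Rosa
So 1 of 5 rows is dropped.

SQL:
SELECT a.product, b.name AS customer
FROM orders a
INNER JOIN customers b ON a.customer_id = b.id

Result:
product  | customer
---------+---------
Keyboard | Jack    
Pen      | Rosa    
Monitor  | Jack    
Charger  | Rosa    


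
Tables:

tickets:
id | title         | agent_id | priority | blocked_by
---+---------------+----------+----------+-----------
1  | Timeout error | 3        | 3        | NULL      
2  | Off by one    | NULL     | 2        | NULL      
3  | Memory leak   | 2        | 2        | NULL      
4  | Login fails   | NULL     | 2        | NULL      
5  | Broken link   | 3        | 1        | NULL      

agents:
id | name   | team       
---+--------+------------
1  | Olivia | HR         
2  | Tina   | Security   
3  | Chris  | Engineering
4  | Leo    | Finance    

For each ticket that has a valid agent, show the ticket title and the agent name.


INNER JOIN keeps only tickets rows whose agent_id matches an id in agents. Walk through each ticket:
  - ticket 1 (Timeout error): agent_id=3 -> matches Chris
  - ticket 2 (Off by one): agent_id=NULL, no match -> dropped
  - ticket 3 (Memory leak): agent_id=2 -> matches Tina
  - ticket 4 (Login fails): agent_id=NULL, no match -> dropped
  - ticket 5 (Broken link): agent_id=3 -> matches Chris
So 2 of 5 rows are dropped.

SQL:
SELECT a.title, b.name AS agent
FROM tickets a
INNER JOIN agents b ON a.agent_id = b.id

Result:
title         | agent
--------------+------
Timeout error | Chris
Memory leak   | Tina 
Broken link   | Chris


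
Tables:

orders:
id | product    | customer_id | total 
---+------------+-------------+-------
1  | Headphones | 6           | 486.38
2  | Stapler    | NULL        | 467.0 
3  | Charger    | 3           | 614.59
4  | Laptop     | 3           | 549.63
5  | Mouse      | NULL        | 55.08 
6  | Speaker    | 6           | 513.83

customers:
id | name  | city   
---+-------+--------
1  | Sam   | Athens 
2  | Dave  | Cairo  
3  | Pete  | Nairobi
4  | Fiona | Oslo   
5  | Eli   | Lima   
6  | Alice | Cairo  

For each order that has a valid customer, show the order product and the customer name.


INNER JOIN keeps only orders rows whose customer_id matches an id in customers. Walk through each order:
  - order 1 (Headphones): customer_id=6 -> matches Alice
  - order 2 (Stapler): customer_id=NULL, no match -> dropped
  - order 3 (Charger): customer_id=3 -> matches Pete
  - order 4 (Laptop): customer_id=3 -> matches Pete
  - order 5 (Mouse): customer_id=NULL, no match -> dropped
  - order 6 (Speaker): customer_id=6 -> matches Alice
So 2 of 6 rows are dropped.

SQL:
SELECT a.product, b.name AS customer
FROM orders a
INNER JOIN customers b ON a.customer_id = b.id

Result:
product    | customer
-----------+---------
Headphones | Alice   
Charger    | Pete    
Laptop     | Pete    
Speaker    | Alice   


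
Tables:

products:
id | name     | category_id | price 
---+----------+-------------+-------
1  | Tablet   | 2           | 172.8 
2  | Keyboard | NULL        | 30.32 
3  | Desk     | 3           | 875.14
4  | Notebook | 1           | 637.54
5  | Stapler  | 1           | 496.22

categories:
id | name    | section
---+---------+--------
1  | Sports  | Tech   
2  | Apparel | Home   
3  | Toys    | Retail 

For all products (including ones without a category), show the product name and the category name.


LEFT JOIN keeps every row from products (the left table); where category_id has no match in categories, the category columns become NULL. Walk through each product:
  - product 1 (Tablet): category_id=2 -> matches Apparel
  - product 2 (Keyboard): category_id=NULL, no match -> kept with NULL
  - product 3 (Desk): category_id=3 -> matches Toys
  - product 4 (Notebook): category_id=1 -> matches Sports
  - product 5 (Stapler): category_id=1 -> matches Sports
All 5 rows appear; 1 has NULL category.

SQL:
SELECT a.name, b.name AS category
FROM products a
LEFT JOIN categories b ON a.category_id = b.id

Result:
name     | category
---------+---------
Tablet   | Apparel 
Keyboard | NULL    
Desk     | Toys    
Notebook | Sports  
Stapler  | Sports  
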